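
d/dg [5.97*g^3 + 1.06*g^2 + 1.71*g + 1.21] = 17.91*g^2 + 2.12*g + 1.71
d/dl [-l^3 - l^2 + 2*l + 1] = -3*l^2 - 2*l + 2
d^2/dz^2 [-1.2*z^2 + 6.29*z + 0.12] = -2.40000000000000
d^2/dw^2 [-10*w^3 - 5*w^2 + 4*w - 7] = -60*w - 10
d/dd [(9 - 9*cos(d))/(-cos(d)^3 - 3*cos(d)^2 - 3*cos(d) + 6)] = 144*(2*cos(d)^3 - 6*cos(d) + 3)*sin(d)/(-12*sin(d)^2 + 15*cos(d) + cos(3*d) - 12)^2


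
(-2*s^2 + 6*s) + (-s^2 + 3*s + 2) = -3*s^2 + 9*s + 2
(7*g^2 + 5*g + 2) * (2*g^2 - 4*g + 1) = 14*g^4 - 18*g^3 - 9*g^2 - 3*g + 2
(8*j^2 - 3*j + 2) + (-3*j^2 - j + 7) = 5*j^2 - 4*j + 9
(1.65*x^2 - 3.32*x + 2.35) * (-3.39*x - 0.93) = -5.5935*x^3 + 9.7203*x^2 - 4.8789*x - 2.1855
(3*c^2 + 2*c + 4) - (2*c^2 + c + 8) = c^2 + c - 4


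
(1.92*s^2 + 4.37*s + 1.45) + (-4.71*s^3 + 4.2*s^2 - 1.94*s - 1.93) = -4.71*s^3 + 6.12*s^2 + 2.43*s - 0.48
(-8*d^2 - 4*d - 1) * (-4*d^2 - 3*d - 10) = 32*d^4 + 40*d^3 + 96*d^2 + 43*d + 10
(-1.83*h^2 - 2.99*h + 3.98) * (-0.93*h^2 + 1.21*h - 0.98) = 1.7019*h^4 + 0.5664*h^3 - 5.5259*h^2 + 7.746*h - 3.9004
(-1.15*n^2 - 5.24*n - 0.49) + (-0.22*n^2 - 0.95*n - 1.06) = -1.37*n^2 - 6.19*n - 1.55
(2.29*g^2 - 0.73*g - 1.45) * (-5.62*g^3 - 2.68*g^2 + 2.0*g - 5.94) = -12.8698*g^5 - 2.0346*g^4 + 14.6854*g^3 - 11.1766*g^2 + 1.4362*g + 8.613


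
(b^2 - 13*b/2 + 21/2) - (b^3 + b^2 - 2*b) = -b^3 - 9*b/2 + 21/2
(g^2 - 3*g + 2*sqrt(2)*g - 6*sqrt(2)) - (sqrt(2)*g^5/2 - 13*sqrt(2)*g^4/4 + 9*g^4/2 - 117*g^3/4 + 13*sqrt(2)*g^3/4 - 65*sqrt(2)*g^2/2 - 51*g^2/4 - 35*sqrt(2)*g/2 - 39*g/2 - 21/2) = -sqrt(2)*g^5/2 - 9*g^4/2 + 13*sqrt(2)*g^4/4 - 13*sqrt(2)*g^3/4 + 117*g^3/4 + 55*g^2/4 + 65*sqrt(2)*g^2/2 + 33*g/2 + 39*sqrt(2)*g/2 - 6*sqrt(2) + 21/2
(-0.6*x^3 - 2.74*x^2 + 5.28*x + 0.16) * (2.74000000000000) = -1.644*x^3 - 7.5076*x^2 + 14.4672*x + 0.4384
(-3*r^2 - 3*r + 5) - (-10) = -3*r^2 - 3*r + 15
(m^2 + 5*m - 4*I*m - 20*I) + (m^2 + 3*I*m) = 2*m^2 + 5*m - I*m - 20*I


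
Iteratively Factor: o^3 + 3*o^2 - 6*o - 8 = (o + 4)*(o^2 - o - 2) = (o - 2)*(o + 4)*(o + 1)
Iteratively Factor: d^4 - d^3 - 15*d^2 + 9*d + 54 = (d - 3)*(d^3 + 2*d^2 - 9*d - 18) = (d - 3)^2*(d^2 + 5*d + 6) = (d - 3)^2*(d + 3)*(d + 2)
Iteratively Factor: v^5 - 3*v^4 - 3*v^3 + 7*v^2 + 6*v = (v - 2)*(v^4 - v^3 - 5*v^2 - 3*v) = v*(v - 2)*(v^3 - v^2 - 5*v - 3) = v*(v - 2)*(v + 1)*(v^2 - 2*v - 3) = v*(v - 3)*(v - 2)*(v + 1)*(v + 1)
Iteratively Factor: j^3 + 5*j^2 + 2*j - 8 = (j + 2)*(j^2 + 3*j - 4) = (j + 2)*(j + 4)*(j - 1)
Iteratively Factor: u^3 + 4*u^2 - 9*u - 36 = (u - 3)*(u^2 + 7*u + 12) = (u - 3)*(u + 3)*(u + 4)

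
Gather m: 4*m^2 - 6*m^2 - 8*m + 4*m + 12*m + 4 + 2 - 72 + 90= -2*m^2 + 8*m + 24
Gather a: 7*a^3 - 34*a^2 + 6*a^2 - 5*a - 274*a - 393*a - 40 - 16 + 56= 7*a^3 - 28*a^2 - 672*a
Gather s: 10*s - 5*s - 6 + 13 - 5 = 5*s + 2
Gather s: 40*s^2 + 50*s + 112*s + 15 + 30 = 40*s^2 + 162*s + 45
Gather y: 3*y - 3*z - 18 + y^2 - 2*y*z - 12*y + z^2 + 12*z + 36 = y^2 + y*(-2*z - 9) + z^2 + 9*z + 18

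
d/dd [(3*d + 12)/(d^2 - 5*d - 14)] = 3*(-d^2 - 8*d + 6)/(d^4 - 10*d^3 - 3*d^2 + 140*d + 196)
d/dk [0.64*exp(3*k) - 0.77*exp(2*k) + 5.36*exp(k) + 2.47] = (1.92*exp(2*k) - 1.54*exp(k) + 5.36)*exp(k)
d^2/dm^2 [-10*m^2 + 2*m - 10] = -20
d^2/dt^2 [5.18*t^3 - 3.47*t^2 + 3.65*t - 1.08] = 31.08*t - 6.94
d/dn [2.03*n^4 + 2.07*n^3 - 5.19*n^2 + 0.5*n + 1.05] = 8.12*n^3 + 6.21*n^2 - 10.38*n + 0.5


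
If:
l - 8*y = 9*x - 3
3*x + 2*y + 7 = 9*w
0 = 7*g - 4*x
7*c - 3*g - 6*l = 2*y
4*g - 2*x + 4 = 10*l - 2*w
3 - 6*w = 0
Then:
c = 1159/1484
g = -135/53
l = 79/212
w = 1/2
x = -945/212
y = 2305/424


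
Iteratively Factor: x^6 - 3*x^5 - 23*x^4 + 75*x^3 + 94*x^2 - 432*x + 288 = (x - 4)*(x^5 + x^4 - 19*x^3 - x^2 + 90*x - 72) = (x - 4)*(x + 3)*(x^4 - 2*x^3 - 13*x^2 + 38*x - 24) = (x - 4)*(x - 2)*(x + 3)*(x^3 - 13*x + 12) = (x - 4)*(x - 2)*(x + 3)*(x + 4)*(x^2 - 4*x + 3) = (x - 4)*(x - 2)*(x - 1)*(x + 3)*(x + 4)*(x - 3)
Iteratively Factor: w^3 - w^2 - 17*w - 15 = (w - 5)*(w^2 + 4*w + 3) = (w - 5)*(w + 3)*(w + 1)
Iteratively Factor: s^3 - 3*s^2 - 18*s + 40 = (s + 4)*(s^2 - 7*s + 10) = (s - 5)*(s + 4)*(s - 2)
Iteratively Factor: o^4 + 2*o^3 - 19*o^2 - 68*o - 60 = (o + 3)*(o^3 - o^2 - 16*o - 20) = (o + 2)*(o + 3)*(o^2 - 3*o - 10) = (o + 2)^2*(o + 3)*(o - 5)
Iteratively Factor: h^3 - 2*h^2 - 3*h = (h + 1)*(h^2 - 3*h) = h*(h + 1)*(h - 3)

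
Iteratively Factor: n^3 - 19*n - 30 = (n - 5)*(n^2 + 5*n + 6) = (n - 5)*(n + 3)*(n + 2)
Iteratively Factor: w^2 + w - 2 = (w - 1)*(w + 2)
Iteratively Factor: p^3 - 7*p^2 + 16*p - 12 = (p - 2)*(p^2 - 5*p + 6) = (p - 3)*(p - 2)*(p - 2)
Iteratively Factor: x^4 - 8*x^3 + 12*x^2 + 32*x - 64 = (x - 2)*(x^3 - 6*x^2 + 32) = (x - 4)*(x - 2)*(x^2 - 2*x - 8) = (x - 4)^2*(x - 2)*(x + 2)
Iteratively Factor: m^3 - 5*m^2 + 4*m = (m)*(m^2 - 5*m + 4) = m*(m - 1)*(m - 4)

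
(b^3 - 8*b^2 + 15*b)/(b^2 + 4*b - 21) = b*(b - 5)/(b + 7)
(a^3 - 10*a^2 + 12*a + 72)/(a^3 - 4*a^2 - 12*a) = (a - 6)/a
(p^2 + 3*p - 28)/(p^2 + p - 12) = (p^2 + 3*p - 28)/(p^2 + p - 12)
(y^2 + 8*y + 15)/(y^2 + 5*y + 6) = (y + 5)/(y + 2)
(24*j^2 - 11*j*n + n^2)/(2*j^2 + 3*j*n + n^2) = (24*j^2 - 11*j*n + n^2)/(2*j^2 + 3*j*n + n^2)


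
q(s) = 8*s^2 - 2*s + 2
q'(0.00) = -2.00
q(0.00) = 2.00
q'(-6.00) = -98.00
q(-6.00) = 302.00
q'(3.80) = 58.80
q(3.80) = 109.92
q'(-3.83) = -63.28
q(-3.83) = 127.01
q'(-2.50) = -42.00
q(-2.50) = 57.00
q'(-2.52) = -42.32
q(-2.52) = 57.84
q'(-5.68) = -92.88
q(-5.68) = 271.46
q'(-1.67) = -28.72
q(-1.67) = 27.65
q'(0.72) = 9.52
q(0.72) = 4.71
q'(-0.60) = -11.60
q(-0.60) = 6.08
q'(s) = 16*s - 2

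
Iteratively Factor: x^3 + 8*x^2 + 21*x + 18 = (x + 3)*(x^2 + 5*x + 6) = (x + 2)*(x + 3)*(x + 3)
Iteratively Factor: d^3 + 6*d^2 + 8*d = (d)*(d^2 + 6*d + 8) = d*(d + 4)*(d + 2)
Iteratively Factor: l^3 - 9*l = (l + 3)*(l^2 - 3*l) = (l - 3)*(l + 3)*(l)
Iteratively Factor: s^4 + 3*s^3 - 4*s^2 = (s)*(s^3 + 3*s^2 - 4*s) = s^2*(s^2 + 3*s - 4) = s^2*(s - 1)*(s + 4)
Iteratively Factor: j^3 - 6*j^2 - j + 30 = (j - 3)*(j^2 - 3*j - 10) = (j - 3)*(j + 2)*(j - 5)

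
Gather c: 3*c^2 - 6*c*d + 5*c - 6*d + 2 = 3*c^2 + c*(5 - 6*d) - 6*d + 2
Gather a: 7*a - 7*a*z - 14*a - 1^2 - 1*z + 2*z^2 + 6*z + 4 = a*(-7*z - 7) + 2*z^2 + 5*z + 3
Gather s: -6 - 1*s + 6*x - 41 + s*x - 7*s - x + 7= s*(x - 8) + 5*x - 40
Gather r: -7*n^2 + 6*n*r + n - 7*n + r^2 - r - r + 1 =-7*n^2 - 6*n + r^2 + r*(6*n - 2) + 1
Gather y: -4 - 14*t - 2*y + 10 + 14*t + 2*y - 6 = 0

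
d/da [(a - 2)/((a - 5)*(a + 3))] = (-a^2 + 4*a - 19)/(a^4 - 4*a^3 - 26*a^2 + 60*a + 225)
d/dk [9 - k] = -1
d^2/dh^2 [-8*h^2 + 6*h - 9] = -16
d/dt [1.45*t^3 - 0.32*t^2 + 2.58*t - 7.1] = 4.35*t^2 - 0.64*t + 2.58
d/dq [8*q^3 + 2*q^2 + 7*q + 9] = 24*q^2 + 4*q + 7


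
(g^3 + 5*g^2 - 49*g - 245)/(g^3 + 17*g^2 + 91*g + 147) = (g^2 - 2*g - 35)/(g^2 + 10*g + 21)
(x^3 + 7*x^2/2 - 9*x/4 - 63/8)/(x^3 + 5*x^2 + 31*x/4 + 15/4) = (4*x^2 + 8*x - 21)/(2*(2*x^2 + 7*x + 5))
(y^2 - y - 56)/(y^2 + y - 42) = (y - 8)/(y - 6)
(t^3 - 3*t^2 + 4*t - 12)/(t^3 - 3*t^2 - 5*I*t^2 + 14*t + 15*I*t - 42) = (t - 2*I)/(t - 7*I)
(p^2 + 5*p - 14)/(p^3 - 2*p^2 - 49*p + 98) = 1/(p - 7)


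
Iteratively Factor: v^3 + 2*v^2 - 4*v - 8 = (v + 2)*(v^2 - 4) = (v - 2)*(v + 2)*(v + 2)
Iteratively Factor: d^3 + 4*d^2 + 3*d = (d)*(d^2 + 4*d + 3) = d*(d + 3)*(d + 1)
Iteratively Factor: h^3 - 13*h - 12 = (h - 4)*(h^2 + 4*h + 3) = (h - 4)*(h + 1)*(h + 3)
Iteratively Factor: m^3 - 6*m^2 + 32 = (m - 4)*(m^2 - 2*m - 8) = (m - 4)^2*(m + 2)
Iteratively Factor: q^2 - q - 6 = (q + 2)*(q - 3)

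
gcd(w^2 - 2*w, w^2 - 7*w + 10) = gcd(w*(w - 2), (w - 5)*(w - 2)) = w - 2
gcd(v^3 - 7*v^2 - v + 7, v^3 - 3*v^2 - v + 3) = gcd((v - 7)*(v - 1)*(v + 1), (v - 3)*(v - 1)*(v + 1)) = v^2 - 1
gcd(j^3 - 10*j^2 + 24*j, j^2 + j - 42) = j - 6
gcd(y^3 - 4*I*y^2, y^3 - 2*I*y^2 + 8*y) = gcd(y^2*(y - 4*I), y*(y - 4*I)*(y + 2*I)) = y^2 - 4*I*y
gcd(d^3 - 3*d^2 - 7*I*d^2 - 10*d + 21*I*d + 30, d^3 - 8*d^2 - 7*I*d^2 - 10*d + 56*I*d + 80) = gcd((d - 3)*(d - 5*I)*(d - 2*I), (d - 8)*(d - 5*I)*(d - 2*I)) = d^2 - 7*I*d - 10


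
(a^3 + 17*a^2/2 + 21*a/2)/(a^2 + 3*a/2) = a + 7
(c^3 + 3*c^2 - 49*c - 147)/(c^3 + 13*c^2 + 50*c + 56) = (c^2 - 4*c - 21)/(c^2 + 6*c + 8)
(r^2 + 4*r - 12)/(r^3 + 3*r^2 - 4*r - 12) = (r + 6)/(r^2 + 5*r + 6)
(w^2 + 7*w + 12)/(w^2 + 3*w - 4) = (w + 3)/(w - 1)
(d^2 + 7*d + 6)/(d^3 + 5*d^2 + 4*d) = (d + 6)/(d*(d + 4))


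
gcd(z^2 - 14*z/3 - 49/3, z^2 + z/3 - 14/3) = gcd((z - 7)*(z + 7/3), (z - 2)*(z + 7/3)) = z + 7/3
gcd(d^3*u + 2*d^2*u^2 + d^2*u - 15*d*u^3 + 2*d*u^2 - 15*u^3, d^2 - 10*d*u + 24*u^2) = 1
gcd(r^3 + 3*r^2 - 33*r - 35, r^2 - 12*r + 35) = r - 5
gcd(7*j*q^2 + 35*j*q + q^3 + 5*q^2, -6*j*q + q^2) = q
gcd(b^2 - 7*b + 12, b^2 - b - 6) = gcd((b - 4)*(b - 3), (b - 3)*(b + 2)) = b - 3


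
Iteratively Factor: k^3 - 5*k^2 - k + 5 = (k - 1)*(k^2 - 4*k - 5) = (k - 1)*(k + 1)*(k - 5)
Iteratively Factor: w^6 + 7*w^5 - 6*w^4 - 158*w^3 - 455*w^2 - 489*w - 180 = (w + 4)*(w^5 + 3*w^4 - 18*w^3 - 86*w^2 - 111*w - 45) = (w + 3)*(w + 4)*(w^4 - 18*w^2 - 32*w - 15) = (w + 3)^2*(w + 4)*(w^3 - 3*w^2 - 9*w - 5) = (w + 1)*(w + 3)^2*(w + 4)*(w^2 - 4*w - 5) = (w - 5)*(w + 1)*(w + 3)^2*(w + 4)*(w + 1)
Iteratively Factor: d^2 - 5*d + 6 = (d - 3)*(d - 2)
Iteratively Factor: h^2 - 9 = (h + 3)*(h - 3)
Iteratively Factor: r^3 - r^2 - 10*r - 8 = (r + 1)*(r^2 - 2*r - 8) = (r + 1)*(r + 2)*(r - 4)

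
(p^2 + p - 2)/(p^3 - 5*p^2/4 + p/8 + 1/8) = 8*(p + 2)/(8*p^2 - 2*p - 1)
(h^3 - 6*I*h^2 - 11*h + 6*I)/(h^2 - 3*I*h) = h - 3*I - 2/h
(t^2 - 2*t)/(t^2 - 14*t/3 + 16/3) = 3*t/(3*t - 8)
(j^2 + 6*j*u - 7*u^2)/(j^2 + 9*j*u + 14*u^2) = (j - u)/(j + 2*u)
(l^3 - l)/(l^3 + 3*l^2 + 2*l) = (l - 1)/(l + 2)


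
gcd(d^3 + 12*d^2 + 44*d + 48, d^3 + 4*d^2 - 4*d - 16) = d^2 + 6*d + 8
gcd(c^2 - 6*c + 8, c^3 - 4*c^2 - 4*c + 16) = c^2 - 6*c + 8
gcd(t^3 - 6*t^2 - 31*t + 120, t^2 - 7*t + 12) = t - 3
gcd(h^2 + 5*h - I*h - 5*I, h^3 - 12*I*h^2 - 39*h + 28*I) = h - I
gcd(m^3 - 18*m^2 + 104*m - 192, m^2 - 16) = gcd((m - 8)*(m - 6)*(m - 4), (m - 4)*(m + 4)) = m - 4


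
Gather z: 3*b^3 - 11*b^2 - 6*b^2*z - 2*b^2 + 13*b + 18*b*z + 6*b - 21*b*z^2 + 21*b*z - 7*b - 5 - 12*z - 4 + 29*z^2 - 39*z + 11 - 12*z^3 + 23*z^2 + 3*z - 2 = 3*b^3 - 13*b^2 + 12*b - 12*z^3 + z^2*(52 - 21*b) + z*(-6*b^2 + 39*b - 48)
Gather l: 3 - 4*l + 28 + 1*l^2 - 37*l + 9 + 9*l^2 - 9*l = 10*l^2 - 50*l + 40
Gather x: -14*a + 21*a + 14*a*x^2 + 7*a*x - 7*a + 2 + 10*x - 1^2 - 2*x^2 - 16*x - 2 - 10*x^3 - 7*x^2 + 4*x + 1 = -10*x^3 + x^2*(14*a - 9) + x*(7*a - 2)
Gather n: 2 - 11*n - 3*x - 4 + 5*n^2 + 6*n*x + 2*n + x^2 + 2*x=5*n^2 + n*(6*x - 9) + x^2 - x - 2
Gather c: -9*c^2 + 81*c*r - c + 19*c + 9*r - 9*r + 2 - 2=-9*c^2 + c*(81*r + 18)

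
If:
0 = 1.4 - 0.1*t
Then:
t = 14.00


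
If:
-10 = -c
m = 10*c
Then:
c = 10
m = 100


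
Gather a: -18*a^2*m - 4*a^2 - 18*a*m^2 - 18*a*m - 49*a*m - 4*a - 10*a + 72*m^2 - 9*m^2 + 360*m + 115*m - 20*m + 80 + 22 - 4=a^2*(-18*m - 4) + a*(-18*m^2 - 67*m - 14) + 63*m^2 + 455*m + 98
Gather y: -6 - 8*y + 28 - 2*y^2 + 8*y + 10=32 - 2*y^2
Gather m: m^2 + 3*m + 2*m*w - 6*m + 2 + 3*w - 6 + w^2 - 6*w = m^2 + m*(2*w - 3) + w^2 - 3*w - 4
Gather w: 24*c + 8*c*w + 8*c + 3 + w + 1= 32*c + w*(8*c + 1) + 4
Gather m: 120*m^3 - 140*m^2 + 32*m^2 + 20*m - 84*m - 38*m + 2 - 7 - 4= 120*m^3 - 108*m^2 - 102*m - 9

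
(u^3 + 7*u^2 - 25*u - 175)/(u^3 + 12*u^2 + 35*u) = (u - 5)/u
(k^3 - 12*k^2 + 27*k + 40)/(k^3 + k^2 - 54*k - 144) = (k^2 - 4*k - 5)/(k^2 + 9*k + 18)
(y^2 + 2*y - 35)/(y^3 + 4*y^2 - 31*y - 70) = 1/(y + 2)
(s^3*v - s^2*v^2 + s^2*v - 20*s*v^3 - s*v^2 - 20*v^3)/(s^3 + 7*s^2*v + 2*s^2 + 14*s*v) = v*(s^3 - s^2*v + s^2 - 20*s*v^2 - s*v - 20*v^2)/(s*(s^2 + 7*s*v + 2*s + 14*v))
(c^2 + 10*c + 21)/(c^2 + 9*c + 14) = (c + 3)/(c + 2)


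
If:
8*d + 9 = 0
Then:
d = -9/8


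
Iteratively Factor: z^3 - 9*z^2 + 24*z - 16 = (z - 1)*(z^2 - 8*z + 16) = (z - 4)*(z - 1)*(z - 4)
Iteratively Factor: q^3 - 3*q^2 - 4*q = (q)*(q^2 - 3*q - 4) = q*(q - 4)*(q + 1)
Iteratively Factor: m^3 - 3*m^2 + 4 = (m - 2)*(m^2 - m - 2) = (m - 2)*(m + 1)*(m - 2)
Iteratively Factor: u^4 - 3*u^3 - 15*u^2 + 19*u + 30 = (u - 5)*(u^3 + 2*u^2 - 5*u - 6) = (u - 5)*(u + 3)*(u^2 - u - 2) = (u - 5)*(u - 2)*(u + 3)*(u + 1)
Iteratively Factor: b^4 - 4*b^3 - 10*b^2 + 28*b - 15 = (b - 1)*(b^3 - 3*b^2 - 13*b + 15) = (b - 5)*(b - 1)*(b^2 + 2*b - 3) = (b - 5)*(b - 1)^2*(b + 3)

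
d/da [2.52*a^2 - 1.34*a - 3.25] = 5.04*a - 1.34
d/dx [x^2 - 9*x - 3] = 2*x - 9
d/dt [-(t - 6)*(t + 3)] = 3 - 2*t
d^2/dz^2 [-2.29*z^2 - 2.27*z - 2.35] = -4.58000000000000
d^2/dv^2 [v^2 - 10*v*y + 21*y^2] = 2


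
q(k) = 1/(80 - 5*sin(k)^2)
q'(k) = 10*sin(k)*cos(k)/(80 - 5*sin(k)^2)^2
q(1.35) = 0.01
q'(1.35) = 0.00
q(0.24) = 0.01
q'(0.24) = 0.00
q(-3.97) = 0.01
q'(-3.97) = -0.00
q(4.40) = 0.01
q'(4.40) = 0.00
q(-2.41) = 0.01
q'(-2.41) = 0.00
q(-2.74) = 0.01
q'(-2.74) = 0.00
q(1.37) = 0.01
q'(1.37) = 0.00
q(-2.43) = 0.01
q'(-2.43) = 0.00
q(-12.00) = 0.01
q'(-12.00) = 0.00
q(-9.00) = 0.01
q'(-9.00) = 0.00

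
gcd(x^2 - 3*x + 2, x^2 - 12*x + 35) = 1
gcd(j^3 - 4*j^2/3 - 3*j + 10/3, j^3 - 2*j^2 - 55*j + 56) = j - 1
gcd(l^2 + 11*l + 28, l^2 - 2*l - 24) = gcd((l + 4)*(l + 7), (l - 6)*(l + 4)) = l + 4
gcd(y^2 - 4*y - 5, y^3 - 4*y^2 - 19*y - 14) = y + 1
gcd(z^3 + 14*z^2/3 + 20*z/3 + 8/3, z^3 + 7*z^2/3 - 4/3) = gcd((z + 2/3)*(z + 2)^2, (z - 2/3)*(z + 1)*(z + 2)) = z + 2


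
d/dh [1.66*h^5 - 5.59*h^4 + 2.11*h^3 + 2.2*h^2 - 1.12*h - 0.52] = 8.3*h^4 - 22.36*h^3 + 6.33*h^2 + 4.4*h - 1.12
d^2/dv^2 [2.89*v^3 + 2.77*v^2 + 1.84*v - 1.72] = 17.34*v + 5.54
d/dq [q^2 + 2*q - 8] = 2*q + 2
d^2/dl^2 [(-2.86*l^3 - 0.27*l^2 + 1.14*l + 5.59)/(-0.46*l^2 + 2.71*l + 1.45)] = (3.5527136788005e-15*l^4 + 46.014208*l^3 + 61.413696*l^2 + 73.327584*l - 79.469488)/(0.097336*l^6 - 1.720308*l^5 + 9.214398*l^4 - 9.057091*l^3 - 29.045385*l^2 - 17.093325*l - 3.048625)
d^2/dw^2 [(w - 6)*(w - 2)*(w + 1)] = 6*w - 14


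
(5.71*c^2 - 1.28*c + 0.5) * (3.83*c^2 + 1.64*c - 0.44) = 21.8693*c^4 + 4.462*c^3 - 2.6966*c^2 + 1.3832*c - 0.22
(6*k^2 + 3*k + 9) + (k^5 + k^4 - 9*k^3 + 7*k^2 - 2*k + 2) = k^5 + k^4 - 9*k^3 + 13*k^2 + k + 11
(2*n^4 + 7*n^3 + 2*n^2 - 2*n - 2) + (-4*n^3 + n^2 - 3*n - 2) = 2*n^4 + 3*n^3 + 3*n^2 - 5*n - 4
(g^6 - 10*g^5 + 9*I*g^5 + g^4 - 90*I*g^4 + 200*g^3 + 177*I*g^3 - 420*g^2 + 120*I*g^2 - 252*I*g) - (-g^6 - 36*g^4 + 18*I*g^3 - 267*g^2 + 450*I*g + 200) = 2*g^6 - 10*g^5 + 9*I*g^5 + 37*g^4 - 90*I*g^4 + 200*g^3 + 159*I*g^3 - 153*g^2 + 120*I*g^2 - 702*I*g - 200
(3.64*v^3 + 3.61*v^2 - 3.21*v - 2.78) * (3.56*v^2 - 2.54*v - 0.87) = 12.9584*v^5 + 3.606*v^4 - 23.7638*v^3 - 4.8841*v^2 + 9.8539*v + 2.4186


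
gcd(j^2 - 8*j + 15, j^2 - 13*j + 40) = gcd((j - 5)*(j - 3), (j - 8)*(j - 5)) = j - 5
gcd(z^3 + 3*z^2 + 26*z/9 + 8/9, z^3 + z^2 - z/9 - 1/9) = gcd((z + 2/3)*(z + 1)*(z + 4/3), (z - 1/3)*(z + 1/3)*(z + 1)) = z + 1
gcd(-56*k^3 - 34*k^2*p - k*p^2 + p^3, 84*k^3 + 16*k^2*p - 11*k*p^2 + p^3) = -14*k^2 - 5*k*p + p^2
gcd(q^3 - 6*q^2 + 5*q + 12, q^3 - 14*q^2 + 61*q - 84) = q^2 - 7*q + 12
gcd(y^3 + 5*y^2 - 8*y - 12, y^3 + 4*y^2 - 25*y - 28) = y + 1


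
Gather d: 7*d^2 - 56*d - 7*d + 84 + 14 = 7*d^2 - 63*d + 98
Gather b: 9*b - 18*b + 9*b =0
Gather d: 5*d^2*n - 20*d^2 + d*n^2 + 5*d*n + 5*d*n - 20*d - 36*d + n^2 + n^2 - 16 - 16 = d^2*(5*n - 20) + d*(n^2 + 10*n - 56) + 2*n^2 - 32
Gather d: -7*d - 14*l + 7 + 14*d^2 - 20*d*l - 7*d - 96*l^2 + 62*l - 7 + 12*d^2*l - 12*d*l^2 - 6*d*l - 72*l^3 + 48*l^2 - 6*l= d^2*(12*l + 14) + d*(-12*l^2 - 26*l - 14) - 72*l^3 - 48*l^2 + 42*l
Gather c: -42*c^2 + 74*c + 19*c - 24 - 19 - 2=-42*c^2 + 93*c - 45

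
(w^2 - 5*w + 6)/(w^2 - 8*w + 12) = (w - 3)/(w - 6)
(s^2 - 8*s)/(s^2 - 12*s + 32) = s/(s - 4)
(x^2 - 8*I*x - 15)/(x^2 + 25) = (x - 3*I)/(x + 5*I)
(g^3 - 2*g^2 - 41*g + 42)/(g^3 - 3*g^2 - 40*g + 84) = (g - 1)/(g - 2)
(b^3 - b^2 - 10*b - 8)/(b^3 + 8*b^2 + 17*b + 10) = (b - 4)/(b + 5)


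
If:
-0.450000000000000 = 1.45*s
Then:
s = -0.31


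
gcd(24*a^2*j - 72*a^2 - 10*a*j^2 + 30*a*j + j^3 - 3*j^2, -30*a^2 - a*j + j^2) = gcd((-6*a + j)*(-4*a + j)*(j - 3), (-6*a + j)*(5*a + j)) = 6*a - j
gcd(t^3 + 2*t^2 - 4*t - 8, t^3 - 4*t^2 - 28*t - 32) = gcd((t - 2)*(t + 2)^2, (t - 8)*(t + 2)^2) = t^2 + 4*t + 4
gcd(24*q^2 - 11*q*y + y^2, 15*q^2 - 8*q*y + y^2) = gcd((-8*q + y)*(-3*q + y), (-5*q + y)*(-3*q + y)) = -3*q + y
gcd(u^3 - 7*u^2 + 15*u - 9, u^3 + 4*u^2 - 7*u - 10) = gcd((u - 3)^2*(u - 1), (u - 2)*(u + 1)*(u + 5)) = 1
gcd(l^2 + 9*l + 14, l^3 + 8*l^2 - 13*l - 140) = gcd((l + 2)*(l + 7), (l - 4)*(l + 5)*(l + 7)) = l + 7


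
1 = 1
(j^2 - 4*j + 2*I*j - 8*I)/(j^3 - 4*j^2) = (j + 2*I)/j^2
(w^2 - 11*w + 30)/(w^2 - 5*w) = (w - 6)/w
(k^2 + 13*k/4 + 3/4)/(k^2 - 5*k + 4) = (4*k^2 + 13*k + 3)/(4*(k^2 - 5*k + 4))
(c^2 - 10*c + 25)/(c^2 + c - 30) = (c - 5)/(c + 6)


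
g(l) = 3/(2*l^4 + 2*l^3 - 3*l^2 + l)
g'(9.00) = 0.00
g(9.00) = 0.00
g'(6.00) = 0.00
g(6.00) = 0.00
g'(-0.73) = -2.54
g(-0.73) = -1.18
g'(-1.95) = 133.73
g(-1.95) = 4.11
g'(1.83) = -0.25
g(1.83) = 0.11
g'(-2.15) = 2.43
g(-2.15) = 0.44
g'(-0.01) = -29979.76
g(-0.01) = -291.21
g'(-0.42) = -11.16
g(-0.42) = -2.90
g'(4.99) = -0.00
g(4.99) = 0.00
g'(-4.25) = 0.01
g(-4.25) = 0.01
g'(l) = 3*(-8*l^3 - 6*l^2 + 6*l - 1)/(2*l^4 + 2*l^3 - 3*l^2 + l)^2 = 3*(-8*l^3 - 6*l^2 + 6*l - 1)/(l^2*(2*l^3 + 2*l^2 - 3*l + 1)^2)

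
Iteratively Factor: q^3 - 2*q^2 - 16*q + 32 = (q - 2)*(q^2 - 16) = (q - 2)*(q + 4)*(q - 4)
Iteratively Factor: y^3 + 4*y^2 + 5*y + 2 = (y + 2)*(y^2 + 2*y + 1) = (y + 1)*(y + 2)*(y + 1)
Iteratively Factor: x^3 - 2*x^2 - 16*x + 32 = (x + 4)*(x^2 - 6*x + 8) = (x - 4)*(x + 4)*(x - 2)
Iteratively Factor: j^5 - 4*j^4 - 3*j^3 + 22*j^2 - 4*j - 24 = (j + 1)*(j^4 - 5*j^3 + 2*j^2 + 20*j - 24) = (j + 1)*(j + 2)*(j^3 - 7*j^2 + 16*j - 12) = (j - 2)*(j + 1)*(j + 2)*(j^2 - 5*j + 6) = (j - 2)^2*(j + 1)*(j + 2)*(j - 3)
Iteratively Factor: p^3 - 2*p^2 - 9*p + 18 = (p + 3)*(p^2 - 5*p + 6) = (p - 3)*(p + 3)*(p - 2)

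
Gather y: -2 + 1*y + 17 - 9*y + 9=24 - 8*y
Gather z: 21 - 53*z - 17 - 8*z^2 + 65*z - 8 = -8*z^2 + 12*z - 4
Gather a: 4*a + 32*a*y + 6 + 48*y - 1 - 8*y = a*(32*y + 4) + 40*y + 5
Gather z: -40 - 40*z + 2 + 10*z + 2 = -30*z - 36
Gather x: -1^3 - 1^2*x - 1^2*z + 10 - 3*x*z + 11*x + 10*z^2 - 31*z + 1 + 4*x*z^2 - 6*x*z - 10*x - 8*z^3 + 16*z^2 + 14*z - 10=x*(4*z^2 - 9*z) - 8*z^3 + 26*z^2 - 18*z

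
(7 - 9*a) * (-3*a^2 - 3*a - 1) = 27*a^3 + 6*a^2 - 12*a - 7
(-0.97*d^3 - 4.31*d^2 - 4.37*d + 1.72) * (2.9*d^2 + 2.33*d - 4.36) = -2.813*d^5 - 14.7591*d^4 - 18.4861*d^3 + 13.5975*d^2 + 23.0608*d - 7.4992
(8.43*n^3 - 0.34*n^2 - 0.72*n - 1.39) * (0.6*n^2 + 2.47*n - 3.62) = 5.058*n^5 + 20.6181*n^4 - 31.7884*n^3 - 1.3816*n^2 - 0.8269*n + 5.0318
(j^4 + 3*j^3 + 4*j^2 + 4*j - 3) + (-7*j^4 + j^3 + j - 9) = -6*j^4 + 4*j^3 + 4*j^2 + 5*j - 12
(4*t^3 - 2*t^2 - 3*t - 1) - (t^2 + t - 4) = 4*t^3 - 3*t^2 - 4*t + 3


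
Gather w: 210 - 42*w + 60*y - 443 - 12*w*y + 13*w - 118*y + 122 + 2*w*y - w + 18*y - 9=w*(-10*y - 30) - 40*y - 120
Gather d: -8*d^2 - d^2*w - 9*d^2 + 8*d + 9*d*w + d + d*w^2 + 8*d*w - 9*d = d^2*(-w - 17) + d*(w^2 + 17*w)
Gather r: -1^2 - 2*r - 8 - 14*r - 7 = -16*r - 16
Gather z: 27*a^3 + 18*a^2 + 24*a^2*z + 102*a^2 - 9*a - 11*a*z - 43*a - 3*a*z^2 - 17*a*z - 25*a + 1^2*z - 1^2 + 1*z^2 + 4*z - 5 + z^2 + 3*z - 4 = 27*a^3 + 120*a^2 - 77*a + z^2*(2 - 3*a) + z*(24*a^2 - 28*a + 8) - 10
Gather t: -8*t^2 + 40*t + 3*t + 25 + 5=-8*t^2 + 43*t + 30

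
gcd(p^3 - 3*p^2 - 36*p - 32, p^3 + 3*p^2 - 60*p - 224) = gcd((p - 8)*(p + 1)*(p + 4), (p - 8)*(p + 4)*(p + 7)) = p^2 - 4*p - 32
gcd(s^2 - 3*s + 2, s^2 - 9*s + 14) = s - 2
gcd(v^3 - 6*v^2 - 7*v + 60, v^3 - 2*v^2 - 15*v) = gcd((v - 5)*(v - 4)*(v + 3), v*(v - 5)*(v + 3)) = v^2 - 2*v - 15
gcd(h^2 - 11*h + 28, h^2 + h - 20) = h - 4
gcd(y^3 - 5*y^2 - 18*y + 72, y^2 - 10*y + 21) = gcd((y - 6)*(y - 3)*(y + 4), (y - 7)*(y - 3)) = y - 3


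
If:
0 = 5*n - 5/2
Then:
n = 1/2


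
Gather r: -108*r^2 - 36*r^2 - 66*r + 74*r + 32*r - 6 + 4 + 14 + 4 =-144*r^2 + 40*r + 16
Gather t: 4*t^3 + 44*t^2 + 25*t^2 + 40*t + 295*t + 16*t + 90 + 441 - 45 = 4*t^3 + 69*t^2 + 351*t + 486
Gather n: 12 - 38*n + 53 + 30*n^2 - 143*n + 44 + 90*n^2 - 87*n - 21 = 120*n^2 - 268*n + 88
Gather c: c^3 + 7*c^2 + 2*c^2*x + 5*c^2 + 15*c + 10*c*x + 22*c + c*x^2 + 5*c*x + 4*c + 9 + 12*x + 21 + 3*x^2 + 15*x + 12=c^3 + c^2*(2*x + 12) + c*(x^2 + 15*x + 41) + 3*x^2 + 27*x + 42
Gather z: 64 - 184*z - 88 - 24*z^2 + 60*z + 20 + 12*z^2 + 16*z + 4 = -12*z^2 - 108*z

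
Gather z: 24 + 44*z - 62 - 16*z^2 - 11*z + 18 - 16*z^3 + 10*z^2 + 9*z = -16*z^3 - 6*z^2 + 42*z - 20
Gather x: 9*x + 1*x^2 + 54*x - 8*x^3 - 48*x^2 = -8*x^3 - 47*x^2 + 63*x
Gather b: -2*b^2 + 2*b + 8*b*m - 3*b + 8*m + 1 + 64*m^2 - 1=-2*b^2 + b*(8*m - 1) + 64*m^2 + 8*m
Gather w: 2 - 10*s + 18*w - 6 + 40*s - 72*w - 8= 30*s - 54*w - 12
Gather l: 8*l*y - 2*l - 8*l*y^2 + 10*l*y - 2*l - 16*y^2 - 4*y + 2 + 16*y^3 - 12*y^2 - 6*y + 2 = l*(-8*y^2 + 18*y - 4) + 16*y^3 - 28*y^2 - 10*y + 4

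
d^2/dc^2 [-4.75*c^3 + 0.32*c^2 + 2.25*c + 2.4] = 0.64 - 28.5*c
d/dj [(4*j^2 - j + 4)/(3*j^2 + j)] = (7*j^2 - 24*j - 4)/(j^2*(9*j^2 + 6*j + 1))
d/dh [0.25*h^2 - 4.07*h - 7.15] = 0.5*h - 4.07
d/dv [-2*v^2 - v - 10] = -4*v - 1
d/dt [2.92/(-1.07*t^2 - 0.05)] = 6.2488*t/(1.07*t^2 + 0.05)^2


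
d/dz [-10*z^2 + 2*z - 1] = 2 - 20*z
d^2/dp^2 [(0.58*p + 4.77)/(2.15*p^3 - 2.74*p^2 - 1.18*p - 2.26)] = (16.0863*p^5 + 244.09122*p^4 - 437.949384*p^3 + 176.077212*p^2 + 210.049212*p - 48.885488)/(9.938375*p^9 - 37.99695*p^8 + 32.06037*p^7 - 10.203094*p^6 + 62.286036*p^5 - 27.945336*p^4 - 12.541204*p^3 - 51.424944*p^2 - 18.080904*p - 11.543176)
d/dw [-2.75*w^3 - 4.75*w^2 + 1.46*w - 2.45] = -8.25*w^2 - 9.5*w + 1.46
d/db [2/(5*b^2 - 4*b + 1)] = 4*(2 - 5*b)/(5*b^2 - 4*b + 1)^2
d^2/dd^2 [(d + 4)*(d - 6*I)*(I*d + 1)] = 6*I*d + 14 + 8*I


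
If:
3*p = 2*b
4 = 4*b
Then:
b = 1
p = 2/3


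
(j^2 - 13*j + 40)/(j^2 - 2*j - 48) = (j - 5)/(j + 6)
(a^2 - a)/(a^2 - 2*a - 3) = a*(1 - a)/(-a^2 + 2*a + 3)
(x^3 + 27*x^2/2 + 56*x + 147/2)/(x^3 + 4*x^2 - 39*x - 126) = (x + 7/2)/(x - 6)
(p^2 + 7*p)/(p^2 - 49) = p/(p - 7)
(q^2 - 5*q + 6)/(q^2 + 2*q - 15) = (q - 2)/(q + 5)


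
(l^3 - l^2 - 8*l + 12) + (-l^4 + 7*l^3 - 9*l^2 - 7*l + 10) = -l^4 + 8*l^3 - 10*l^2 - 15*l + 22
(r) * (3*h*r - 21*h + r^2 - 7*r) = 3*h*r^2 - 21*h*r + r^3 - 7*r^2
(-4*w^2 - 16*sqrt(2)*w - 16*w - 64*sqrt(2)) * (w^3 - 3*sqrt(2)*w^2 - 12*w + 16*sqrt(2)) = -4*w^5 - 16*w^4 - 4*sqrt(2)*w^4 - 16*sqrt(2)*w^3 + 144*w^3 + 128*sqrt(2)*w^2 + 576*w^2 - 512*w + 512*sqrt(2)*w - 2048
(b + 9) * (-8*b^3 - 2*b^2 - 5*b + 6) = -8*b^4 - 74*b^3 - 23*b^2 - 39*b + 54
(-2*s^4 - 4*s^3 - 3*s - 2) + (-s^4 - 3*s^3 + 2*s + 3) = -3*s^4 - 7*s^3 - s + 1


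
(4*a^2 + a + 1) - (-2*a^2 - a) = 6*a^2 + 2*a + 1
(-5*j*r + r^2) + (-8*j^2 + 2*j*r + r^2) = -8*j^2 - 3*j*r + 2*r^2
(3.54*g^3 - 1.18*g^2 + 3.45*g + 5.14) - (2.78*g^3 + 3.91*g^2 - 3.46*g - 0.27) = 0.76*g^3 - 5.09*g^2 + 6.91*g + 5.41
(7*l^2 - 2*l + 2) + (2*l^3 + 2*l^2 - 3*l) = 2*l^3 + 9*l^2 - 5*l + 2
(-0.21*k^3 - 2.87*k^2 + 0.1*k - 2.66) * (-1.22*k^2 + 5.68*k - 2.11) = 0.2562*k^5 + 2.3086*k^4 - 15.9805*k^3 + 9.8689*k^2 - 15.3198*k + 5.6126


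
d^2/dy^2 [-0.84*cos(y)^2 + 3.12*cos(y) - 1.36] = -3.12*cos(y) + 1.68*cos(2*y)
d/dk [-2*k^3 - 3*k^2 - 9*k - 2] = -6*k^2 - 6*k - 9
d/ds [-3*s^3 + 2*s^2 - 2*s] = -9*s^2 + 4*s - 2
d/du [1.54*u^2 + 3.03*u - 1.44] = 3.08*u + 3.03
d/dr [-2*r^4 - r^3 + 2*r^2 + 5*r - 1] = -8*r^3 - 3*r^2 + 4*r + 5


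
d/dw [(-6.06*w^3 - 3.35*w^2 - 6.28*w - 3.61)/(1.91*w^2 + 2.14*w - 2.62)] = (-11.5746*w^4 - 25.9368*w^3 + 52.4574*w^2 + 31.3442*w + 24.179)/(3.6481*w^4 + 8.1748*w^3 - 5.4288*w^2 - 11.2136*w + 6.8644)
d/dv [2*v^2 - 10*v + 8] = 4*v - 10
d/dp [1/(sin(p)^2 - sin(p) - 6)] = (1 - 2*sin(p))*cos(p)/(sin(p) + cos(p)^2 + 5)^2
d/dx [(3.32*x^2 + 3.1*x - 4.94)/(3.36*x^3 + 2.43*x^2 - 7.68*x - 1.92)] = (-11.1552*x^4 - 20.832*x^3 + 16.7646*x^2 + 11.2596*x - 43.8912)/(11.2896*x^6 + 16.3296*x^5 - 45.7047*x^4 - 50.2272*x^3 + 49.6512*x^2 + 29.4912*x + 3.6864)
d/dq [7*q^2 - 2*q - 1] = 14*q - 2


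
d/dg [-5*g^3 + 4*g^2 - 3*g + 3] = -15*g^2 + 8*g - 3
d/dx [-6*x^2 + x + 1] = 1 - 12*x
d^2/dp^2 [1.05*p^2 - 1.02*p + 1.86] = 2.10000000000000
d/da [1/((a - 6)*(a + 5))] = (1 - 2*a)/(a^4 - 2*a^3 - 59*a^2 + 60*a + 900)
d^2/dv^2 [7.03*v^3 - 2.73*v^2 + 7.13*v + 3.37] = 42.18*v - 5.46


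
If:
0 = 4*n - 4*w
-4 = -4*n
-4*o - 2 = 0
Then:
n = 1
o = -1/2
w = 1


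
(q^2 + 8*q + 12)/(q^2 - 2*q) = (q^2 + 8*q + 12)/(q*(q - 2))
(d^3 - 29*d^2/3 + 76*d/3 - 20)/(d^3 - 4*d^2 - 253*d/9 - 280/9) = 3*(-3*d^3 + 29*d^2 - 76*d + 60)/(-9*d^3 + 36*d^2 + 253*d + 280)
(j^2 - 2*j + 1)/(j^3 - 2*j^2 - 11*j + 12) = (j - 1)/(j^2 - j - 12)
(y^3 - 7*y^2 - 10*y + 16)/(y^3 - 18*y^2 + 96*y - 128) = (y^2 + y - 2)/(y^2 - 10*y + 16)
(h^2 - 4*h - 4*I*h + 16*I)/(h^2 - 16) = (h - 4*I)/(h + 4)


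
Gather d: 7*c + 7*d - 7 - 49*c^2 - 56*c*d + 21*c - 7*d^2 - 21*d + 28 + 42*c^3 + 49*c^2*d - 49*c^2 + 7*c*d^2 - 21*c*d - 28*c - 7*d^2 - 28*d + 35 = 42*c^3 - 98*c^2 + d^2*(7*c - 14) + d*(49*c^2 - 77*c - 42) + 56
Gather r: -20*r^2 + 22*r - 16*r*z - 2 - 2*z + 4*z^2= -20*r^2 + r*(22 - 16*z) + 4*z^2 - 2*z - 2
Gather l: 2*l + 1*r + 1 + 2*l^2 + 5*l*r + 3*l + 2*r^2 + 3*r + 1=2*l^2 + l*(5*r + 5) + 2*r^2 + 4*r + 2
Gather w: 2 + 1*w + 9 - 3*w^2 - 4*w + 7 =-3*w^2 - 3*w + 18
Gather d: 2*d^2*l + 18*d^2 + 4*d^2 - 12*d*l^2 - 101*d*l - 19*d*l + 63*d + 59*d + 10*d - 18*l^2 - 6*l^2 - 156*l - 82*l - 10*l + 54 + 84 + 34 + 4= d^2*(2*l + 22) + d*(-12*l^2 - 120*l + 132) - 24*l^2 - 248*l + 176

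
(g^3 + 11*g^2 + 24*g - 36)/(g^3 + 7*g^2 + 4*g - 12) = (g + 6)/(g + 2)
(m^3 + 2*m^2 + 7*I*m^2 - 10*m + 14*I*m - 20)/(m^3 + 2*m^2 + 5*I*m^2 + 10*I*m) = (m + 2*I)/m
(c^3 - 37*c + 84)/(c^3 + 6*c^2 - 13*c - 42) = (c - 4)/(c + 2)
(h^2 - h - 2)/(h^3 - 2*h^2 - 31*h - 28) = (h - 2)/(h^2 - 3*h - 28)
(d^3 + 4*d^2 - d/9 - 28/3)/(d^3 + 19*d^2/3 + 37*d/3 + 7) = (d - 4/3)/(d + 1)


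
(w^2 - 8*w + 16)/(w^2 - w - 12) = (w - 4)/(w + 3)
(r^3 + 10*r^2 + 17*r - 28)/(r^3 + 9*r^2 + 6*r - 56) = (r - 1)/(r - 2)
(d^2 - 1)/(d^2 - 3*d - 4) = (d - 1)/(d - 4)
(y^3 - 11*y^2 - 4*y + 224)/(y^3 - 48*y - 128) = (y - 7)/(y + 4)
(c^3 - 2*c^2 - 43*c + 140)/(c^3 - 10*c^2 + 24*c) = (c^2 + 2*c - 35)/(c*(c - 6))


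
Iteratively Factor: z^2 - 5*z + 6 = (z - 3)*(z - 2)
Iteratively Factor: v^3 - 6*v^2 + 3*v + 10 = (v - 2)*(v^2 - 4*v - 5) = (v - 2)*(v + 1)*(v - 5)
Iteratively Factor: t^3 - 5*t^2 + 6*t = (t)*(t^2 - 5*t + 6) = t*(t - 3)*(t - 2)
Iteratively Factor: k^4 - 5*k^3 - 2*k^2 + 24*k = (k + 2)*(k^3 - 7*k^2 + 12*k) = k*(k + 2)*(k^2 - 7*k + 12) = k*(k - 4)*(k + 2)*(k - 3)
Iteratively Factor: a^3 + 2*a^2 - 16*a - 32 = (a + 4)*(a^2 - 2*a - 8) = (a + 2)*(a + 4)*(a - 4)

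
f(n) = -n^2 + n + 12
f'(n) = 1 - 2*n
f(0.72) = 12.20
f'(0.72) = -0.44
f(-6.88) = -42.21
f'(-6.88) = 14.76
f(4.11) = -0.78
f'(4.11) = -7.22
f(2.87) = 6.63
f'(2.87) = -4.74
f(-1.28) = 9.08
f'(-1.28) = 3.56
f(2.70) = 7.41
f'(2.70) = -4.40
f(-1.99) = 6.05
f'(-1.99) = 4.98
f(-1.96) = 6.20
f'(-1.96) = 4.92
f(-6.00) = -30.00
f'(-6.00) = 13.00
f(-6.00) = -30.00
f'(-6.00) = 13.00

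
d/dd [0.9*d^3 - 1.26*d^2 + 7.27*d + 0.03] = 2.7*d^2 - 2.52*d + 7.27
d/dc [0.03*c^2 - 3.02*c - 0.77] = 0.06*c - 3.02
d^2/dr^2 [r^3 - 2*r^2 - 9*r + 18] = 6*r - 4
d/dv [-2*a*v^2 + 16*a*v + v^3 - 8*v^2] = -4*a*v + 16*a + 3*v^2 - 16*v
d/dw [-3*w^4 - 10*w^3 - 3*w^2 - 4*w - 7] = -12*w^3 - 30*w^2 - 6*w - 4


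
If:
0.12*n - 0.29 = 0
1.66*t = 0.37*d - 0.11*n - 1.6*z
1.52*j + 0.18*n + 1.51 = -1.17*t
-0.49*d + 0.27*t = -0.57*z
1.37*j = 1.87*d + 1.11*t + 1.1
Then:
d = 4.08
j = 2.45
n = 2.42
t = -4.85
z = 5.81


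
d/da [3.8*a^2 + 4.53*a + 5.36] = 7.6*a + 4.53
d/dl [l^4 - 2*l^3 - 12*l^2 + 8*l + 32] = 4*l^3 - 6*l^2 - 24*l + 8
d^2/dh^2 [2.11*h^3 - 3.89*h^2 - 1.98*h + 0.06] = 12.66*h - 7.78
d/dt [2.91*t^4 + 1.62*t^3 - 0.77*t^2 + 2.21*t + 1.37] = 11.64*t^3 + 4.86*t^2 - 1.54*t + 2.21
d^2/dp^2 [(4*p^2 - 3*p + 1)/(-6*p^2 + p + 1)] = 4*(42*p^3 - 90*p^2 + 36*p - 7)/(216*p^6 - 108*p^5 - 90*p^4 + 35*p^3 + 15*p^2 - 3*p - 1)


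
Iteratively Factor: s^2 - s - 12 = (s - 4)*(s + 3)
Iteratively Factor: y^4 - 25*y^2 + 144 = (y - 4)*(y^3 + 4*y^2 - 9*y - 36) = (y - 4)*(y + 3)*(y^2 + y - 12) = (y - 4)*(y - 3)*(y + 3)*(y + 4)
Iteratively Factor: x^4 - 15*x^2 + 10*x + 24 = (x + 4)*(x^3 - 4*x^2 + x + 6) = (x - 2)*(x + 4)*(x^2 - 2*x - 3) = (x - 3)*(x - 2)*(x + 4)*(x + 1)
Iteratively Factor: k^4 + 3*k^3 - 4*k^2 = (k)*(k^3 + 3*k^2 - 4*k) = k*(k - 1)*(k^2 + 4*k) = k^2*(k - 1)*(k + 4)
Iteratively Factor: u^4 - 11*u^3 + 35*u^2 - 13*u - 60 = (u - 3)*(u^3 - 8*u^2 + 11*u + 20) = (u - 4)*(u - 3)*(u^2 - 4*u - 5) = (u - 4)*(u - 3)*(u + 1)*(u - 5)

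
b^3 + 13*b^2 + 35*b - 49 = (b - 1)*(b + 7)^2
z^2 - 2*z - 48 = (z - 8)*(z + 6)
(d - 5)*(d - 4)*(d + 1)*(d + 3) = d^4 - 5*d^3 - 13*d^2 + 53*d + 60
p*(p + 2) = p^2 + 2*p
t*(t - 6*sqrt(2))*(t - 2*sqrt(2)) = t^3 - 8*sqrt(2)*t^2 + 24*t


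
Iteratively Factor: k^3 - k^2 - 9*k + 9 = (k - 1)*(k^2 - 9) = (k - 1)*(k + 3)*(k - 3)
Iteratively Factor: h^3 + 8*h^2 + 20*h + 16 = (h + 4)*(h^2 + 4*h + 4) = (h + 2)*(h + 4)*(h + 2)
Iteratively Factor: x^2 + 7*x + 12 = (x + 4)*(x + 3)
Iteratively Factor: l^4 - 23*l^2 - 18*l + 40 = (l + 2)*(l^3 - 2*l^2 - 19*l + 20) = (l + 2)*(l + 4)*(l^2 - 6*l + 5) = (l - 5)*(l + 2)*(l + 4)*(l - 1)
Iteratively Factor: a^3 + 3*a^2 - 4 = (a + 2)*(a^2 + a - 2) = (a - 1)*(a + 2)*(a + 2)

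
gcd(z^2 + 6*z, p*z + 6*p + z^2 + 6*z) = z + 6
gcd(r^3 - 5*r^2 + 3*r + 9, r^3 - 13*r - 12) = r + 1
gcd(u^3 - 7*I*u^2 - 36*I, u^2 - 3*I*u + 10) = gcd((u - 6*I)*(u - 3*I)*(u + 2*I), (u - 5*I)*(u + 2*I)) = u + 2*I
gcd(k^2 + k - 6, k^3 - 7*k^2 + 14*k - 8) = k - 2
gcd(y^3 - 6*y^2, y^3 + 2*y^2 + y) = y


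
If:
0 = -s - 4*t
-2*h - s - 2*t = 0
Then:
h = t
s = -4*t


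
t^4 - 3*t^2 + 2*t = t*(t - 1)^2*(t + 2)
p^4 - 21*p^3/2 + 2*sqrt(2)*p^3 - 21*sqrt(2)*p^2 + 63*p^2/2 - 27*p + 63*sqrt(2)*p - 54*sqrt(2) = (p - 6)*(p - 3)*(p - 3/2)*(p + 2*sqrt(2))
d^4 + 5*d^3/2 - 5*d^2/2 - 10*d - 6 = (d - 2)*(d + 1)*(d + 3/2)*(d + 2)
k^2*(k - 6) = k^3 - 6*k^2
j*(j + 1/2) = j^2 + j/2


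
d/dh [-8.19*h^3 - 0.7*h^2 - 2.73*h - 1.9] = -24.57*h^2 - 1.4*h - 2.73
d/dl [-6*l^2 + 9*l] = 9 - 12*l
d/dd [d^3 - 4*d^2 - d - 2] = 3*d^2 - 8*d - 1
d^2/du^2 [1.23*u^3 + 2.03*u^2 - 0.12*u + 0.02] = 7.38*u + 4.06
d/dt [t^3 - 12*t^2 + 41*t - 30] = 3*t^2 - 24*t + 41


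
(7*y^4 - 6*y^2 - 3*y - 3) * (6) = 42*y^4 - 36*y^2 - 18*y - 18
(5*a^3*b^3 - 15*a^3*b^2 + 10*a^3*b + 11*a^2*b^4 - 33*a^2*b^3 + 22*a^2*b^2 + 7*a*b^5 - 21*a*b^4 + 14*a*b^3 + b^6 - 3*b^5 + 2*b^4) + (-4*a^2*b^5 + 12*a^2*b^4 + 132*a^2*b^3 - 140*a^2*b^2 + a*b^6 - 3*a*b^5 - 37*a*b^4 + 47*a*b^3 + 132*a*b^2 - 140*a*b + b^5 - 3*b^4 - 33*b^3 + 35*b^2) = 5*a^3*b^3 - 15*a^3*b^2 + 10*a^3*b - 4*a^2*b^5 + 23*a^2*b^4 + 99*a^2*b^3 - 118*a^2*b^2 + a*b^6 + 4*a*b^5 - 58*a*b^4 + 61*a*b^3 + 132*a*b^2 - 140*a*b + b^6 - 2*b^5 - b^4 - 33*b^3 + 35*b^2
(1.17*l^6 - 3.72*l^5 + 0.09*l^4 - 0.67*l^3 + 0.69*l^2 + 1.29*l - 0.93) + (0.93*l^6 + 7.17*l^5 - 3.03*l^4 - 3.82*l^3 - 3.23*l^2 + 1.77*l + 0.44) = 2.1*l^6 + 3.45*l^5 - 2.94*l^4 - 4.49*l^3 - 2.54*l^2 + 3.06*l - 0.49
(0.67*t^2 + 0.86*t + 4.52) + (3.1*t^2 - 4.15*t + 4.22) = 3.77*t^2 - 3.29*t + 8.74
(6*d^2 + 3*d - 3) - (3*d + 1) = 6*d^2 - 4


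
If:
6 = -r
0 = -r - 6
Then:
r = -6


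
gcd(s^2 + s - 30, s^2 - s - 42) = s + 6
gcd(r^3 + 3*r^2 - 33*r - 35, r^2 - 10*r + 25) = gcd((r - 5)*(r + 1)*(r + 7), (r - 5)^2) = r - 5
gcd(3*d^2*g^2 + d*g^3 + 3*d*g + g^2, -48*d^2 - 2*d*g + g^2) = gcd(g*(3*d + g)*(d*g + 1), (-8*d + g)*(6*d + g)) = 1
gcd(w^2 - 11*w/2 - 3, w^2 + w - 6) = 1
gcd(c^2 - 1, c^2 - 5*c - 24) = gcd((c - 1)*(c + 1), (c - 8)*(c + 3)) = 1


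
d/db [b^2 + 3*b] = 2*b + 3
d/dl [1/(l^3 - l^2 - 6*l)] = (-3*l^2 + 2*l + 6)/(l^2*(-l^2 + l + 6)^2)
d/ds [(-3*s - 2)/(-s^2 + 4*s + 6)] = (3*s^2 - 12*s - 2*(s - 2)*(3*s + 2) - 18)/(-s^2 + 4*s + 6)^2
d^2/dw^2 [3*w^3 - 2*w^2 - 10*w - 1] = 18*w - 4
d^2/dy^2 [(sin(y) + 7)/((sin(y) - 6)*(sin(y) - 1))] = (-sin(y)^4 - 36*sin(y)^3 + 149*sin(y)^2 - 26*sin(y) - 686)/((sin(y) - 6)^3*(sin(y) - 1)^2)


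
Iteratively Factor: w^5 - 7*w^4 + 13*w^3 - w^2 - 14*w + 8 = (w - 1)*(w^4 - 6*w^3 + 7*w^2 + 6*w - 8) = (w - 1)*(w + 1)*(w^3 - 7*w^2 + 14*w - 8) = (w - 4)*(w - 1)*(w + 1)*(w^2 - 3*w + 2) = (w - 4)*(w - 2)*(w - 1)*(w + 1)*(w - 1)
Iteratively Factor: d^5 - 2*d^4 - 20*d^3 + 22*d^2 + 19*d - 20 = (d + 1)*(d^4 - 3*d^3 - 17*d^2 + 39*d - 20) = (d - 1)*(d + 1)*(d^3 - 2*d^2 - 19*d + 20) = (d - 5)*(d - 1)*(d + 1)*(d^2 + 3*d - 4) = (d - 5)*(d - 1)*(d + 1)*(d + 4)*(d - 1)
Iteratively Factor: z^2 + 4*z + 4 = (z + 2)*(z + 2)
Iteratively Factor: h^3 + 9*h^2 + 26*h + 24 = (h + 4)*(h^2 + 5*h + 6) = (h + 2)*(h + 4)*(h + 3)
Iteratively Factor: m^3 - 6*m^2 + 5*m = (m - 1)*(m^2 - 5*m) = (m - 5)*(m - 1)*(m)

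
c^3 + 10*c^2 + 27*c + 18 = (c + 1)*(c + 3)*(c + 6)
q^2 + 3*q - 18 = (q - 3)*(q + 6)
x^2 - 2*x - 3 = (x - 3)*(x + 1)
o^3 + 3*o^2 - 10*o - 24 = (o - 3)*(o + 2)*(o + 4)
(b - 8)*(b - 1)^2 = b^3 - 10*b^2 + 17*b - 8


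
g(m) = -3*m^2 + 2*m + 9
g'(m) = 2 - 6*m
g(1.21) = 7.03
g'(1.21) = -5.26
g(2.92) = -10.74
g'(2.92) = -15.52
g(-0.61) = 6.66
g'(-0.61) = 5.66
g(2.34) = -2.75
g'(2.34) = -12.04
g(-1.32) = 1.13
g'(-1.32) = 9.92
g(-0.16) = 8.60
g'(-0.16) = 2.96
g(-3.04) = -24.80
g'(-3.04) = 20.24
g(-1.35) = 0.83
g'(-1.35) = 10.10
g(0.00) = 9.00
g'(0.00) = 2.00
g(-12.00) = -447.00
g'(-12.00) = 74.00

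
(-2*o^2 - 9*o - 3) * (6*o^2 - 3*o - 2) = -12*o^4 - 48*o^3 + 13*o^2 + 27*o + 6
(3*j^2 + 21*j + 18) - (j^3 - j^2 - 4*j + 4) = -j^3 + 4*j^2 + 25*j + 14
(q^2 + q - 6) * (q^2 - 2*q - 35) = q^4 - q^3 - 43*q^2 - 23*q + 210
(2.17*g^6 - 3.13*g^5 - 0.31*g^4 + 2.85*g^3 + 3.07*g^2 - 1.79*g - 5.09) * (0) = 0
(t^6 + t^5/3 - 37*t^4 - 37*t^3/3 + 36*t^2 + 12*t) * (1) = t^6 + t^5/3 - 37*t^4 - 37*t^3/3 + 36*t^2 + 12*t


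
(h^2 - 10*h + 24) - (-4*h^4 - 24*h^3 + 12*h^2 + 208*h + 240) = 4*h^4 + 24*h^3 - 11*h^2 - 218*h - 216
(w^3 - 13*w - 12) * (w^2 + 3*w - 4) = w^5 + 3*w^4 - 17*w^3 - 51*w^2 + 16*w + 48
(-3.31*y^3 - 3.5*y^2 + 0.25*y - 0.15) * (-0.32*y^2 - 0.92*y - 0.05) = 1.0592*y^5 + 4.1652*y^4 + 3.3055*y^3 - 0.00699999999999998*y^2 + 0.1255*y + 0.0075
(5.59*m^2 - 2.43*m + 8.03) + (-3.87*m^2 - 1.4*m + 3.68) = 1.72*m^2 - 3.83*m + 11.71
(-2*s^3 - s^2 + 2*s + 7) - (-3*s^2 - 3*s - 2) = -2*s^3 + 2*s^2 + 5*s + 9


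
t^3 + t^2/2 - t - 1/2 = (t - 1)*(t + 1/2)*(t + 1)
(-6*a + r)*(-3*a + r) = 18*a^2 - 9*a*r + r^2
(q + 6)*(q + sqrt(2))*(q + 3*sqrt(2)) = q^3 + 4*sqrt(2)*q^2 + 6*q^2 + 6*q + 24*sqrt(2)*q + 36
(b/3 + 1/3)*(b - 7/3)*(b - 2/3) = b^3/3 - 2*b^2/3 - 13*b/27 + 14/27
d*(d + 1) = d^2 + d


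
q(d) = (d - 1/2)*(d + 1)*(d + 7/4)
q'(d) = (d - 1/2)*(d + 1) + (d - 1/2)*(d + 7/4) + (d + 1)*(d + 7/4)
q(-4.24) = -38.24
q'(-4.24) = 35.23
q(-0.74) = -0.33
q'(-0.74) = -1.31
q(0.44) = -0.19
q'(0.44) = 2.94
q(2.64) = 34.20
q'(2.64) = 33.16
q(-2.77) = -5.90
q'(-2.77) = 10.93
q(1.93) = 15.42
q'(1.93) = 20.23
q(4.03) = 102.63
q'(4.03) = 67.23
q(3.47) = 69.30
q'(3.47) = 52.11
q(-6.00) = -138.12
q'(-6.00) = 81.38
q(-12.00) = -1409.38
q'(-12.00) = 378.38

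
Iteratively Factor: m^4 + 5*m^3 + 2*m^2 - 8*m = (m)*(m^3 + 5*m^2 + 2*m - 8) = m*(m + 2)*(m^2 + 3*m - 4) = m*(m + 2)*(m + 4)*(m - 1)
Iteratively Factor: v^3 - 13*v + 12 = (v + 4)*(v^2 - 4*v + 3) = (v - 3)*(v + 4)*(v - 1)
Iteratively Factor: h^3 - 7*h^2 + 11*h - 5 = (h - 1)*(h^2 - 6*h + 5) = (h - 5)*(h - 1)*(h - 1)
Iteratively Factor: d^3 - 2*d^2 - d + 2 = (d - 2)*(d^2 - 1) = (d - 2)*(d + 1)*(d - 1)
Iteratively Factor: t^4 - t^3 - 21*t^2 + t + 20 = (t - 1)*(t^3 - 21*t - 20) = (t - 1)*(t + 1)*(t^2 - t - 20) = (t - 5)*(t - 1)*(t + 1)*(t + 4)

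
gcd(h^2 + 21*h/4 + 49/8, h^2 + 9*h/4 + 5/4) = 1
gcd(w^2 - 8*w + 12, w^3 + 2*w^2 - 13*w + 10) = w - 2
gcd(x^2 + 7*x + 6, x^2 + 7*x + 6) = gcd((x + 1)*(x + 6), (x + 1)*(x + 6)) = x^2 + 7*x + 6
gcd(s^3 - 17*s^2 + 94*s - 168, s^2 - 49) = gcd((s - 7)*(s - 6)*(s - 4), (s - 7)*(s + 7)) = s - 7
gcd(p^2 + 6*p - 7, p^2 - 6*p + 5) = p - 1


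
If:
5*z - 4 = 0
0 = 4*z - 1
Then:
No Solution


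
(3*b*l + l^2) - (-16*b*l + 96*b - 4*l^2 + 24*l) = 19*b*l - 96*b + 5*l^2 - 24*l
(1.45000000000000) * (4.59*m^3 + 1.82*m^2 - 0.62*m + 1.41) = 6.6555*m^3 + 2.639*m^2 - 0.899*m + 2.0445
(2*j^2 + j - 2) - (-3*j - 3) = 2*j^2 + 4*j + 1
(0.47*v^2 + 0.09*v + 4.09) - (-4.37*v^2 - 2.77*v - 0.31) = 4.84*v^2 + 2.86*v + 4.4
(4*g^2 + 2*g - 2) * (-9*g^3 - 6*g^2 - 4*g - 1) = -36*g^5 - 42*g^4 - 10*g^3 + 6*g + 2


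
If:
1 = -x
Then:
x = -1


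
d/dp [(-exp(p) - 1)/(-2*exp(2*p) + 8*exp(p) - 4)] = (-(exp(p) - 2)*(exp(p) + 1) + exp(2*p)/2 - 2*exp(p) + 1)*exp(p)/(exp(2*p) - 4*exp(p) + 2)^2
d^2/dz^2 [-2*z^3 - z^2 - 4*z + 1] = -12*z - 2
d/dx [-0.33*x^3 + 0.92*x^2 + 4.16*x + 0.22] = -0.99*x^2 + 1.84*x + 4.16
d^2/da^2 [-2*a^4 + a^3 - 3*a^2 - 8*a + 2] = -24*a^2 + 6*a - 6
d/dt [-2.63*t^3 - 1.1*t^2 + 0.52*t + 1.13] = -7.89*t^2 - 2.2*t + 0.52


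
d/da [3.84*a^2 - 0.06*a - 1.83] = 7.68*a - 0.06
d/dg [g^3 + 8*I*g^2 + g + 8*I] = 3*g^2 + 16*I*g + 1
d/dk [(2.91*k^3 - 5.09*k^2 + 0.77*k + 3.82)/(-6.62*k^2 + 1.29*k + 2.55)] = (-19.2642*k^4 + 7.5078*k^3 + 20.7928*k^2 + 24.6178*k - 2.9643)/(43.8244*k^4 - 17.0796*k^3 - 32.0979*k^2 + 6.579*k + 6.5025)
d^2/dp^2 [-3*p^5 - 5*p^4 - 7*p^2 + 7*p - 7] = -60*p^3 - 60*p^2 - 14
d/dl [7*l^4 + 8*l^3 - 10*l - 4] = 28*l^3 + 24*l^2 - 10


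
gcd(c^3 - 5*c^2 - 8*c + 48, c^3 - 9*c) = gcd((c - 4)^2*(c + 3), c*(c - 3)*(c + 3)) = c + 3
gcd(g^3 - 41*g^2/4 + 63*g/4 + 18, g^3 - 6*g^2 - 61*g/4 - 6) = g - 8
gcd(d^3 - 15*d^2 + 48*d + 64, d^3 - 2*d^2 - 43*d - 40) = d^2 - 7*d - 8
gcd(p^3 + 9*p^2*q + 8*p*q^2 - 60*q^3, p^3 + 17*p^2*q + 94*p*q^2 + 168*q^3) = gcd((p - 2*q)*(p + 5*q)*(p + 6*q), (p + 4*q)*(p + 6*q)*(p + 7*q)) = p + 6*q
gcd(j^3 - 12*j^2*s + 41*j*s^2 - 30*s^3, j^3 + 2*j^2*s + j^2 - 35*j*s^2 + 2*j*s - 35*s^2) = -j + 5*s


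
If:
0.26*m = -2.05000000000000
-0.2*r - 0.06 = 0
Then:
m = -7.88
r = -0.30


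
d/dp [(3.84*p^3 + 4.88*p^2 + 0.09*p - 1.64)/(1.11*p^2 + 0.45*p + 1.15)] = (4.2624*p^4 + 3.456*p^3 + 15.3441*p^2 + 14.8648*p + 0.8415)/(1.2321*p^4 + 0.999*p^3 + 2.7555*p^2 + 1.035*p + 1.3225)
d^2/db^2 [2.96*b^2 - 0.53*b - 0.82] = 5.92000000000000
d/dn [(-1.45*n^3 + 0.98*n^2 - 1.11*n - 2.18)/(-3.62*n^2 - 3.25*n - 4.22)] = (5.249*n^4 + 9.425*n^3 + 11.1538*n^2 - 24.0544*n - 2.4008)/(13.1044*n^4 + 23.53*n^3 + 41.1153*n^2 + 27.43*n + 17.8084)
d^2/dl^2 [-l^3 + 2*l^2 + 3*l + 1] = 4 - 6*l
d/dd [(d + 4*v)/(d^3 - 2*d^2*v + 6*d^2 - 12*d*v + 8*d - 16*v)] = (d^3 - 2*d^2*v + 6*d^2 - 12*d*v + 8*d - 16*v - (d + 4*v)*(3*d^2 - 4*d*v + 12*d - 12*v + 8))/(d^3 - 2*d^2*v + 6*d^2 - 12*d*v + 8*d - 16*v)^2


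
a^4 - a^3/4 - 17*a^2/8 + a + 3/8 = (a - 1)^2*(a + 1/4)*(a + 3/2)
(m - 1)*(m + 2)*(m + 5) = m^3 + 6*m^2 + 3*m - 10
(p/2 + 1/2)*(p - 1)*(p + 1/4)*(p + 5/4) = p^4/2 + 3*p^3/4 - 11*p^2/32 - 3*p/4 - 5/32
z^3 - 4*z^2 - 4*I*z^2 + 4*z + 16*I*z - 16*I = (z - 2)^2*(z - 4*I)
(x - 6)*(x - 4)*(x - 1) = x^3 - 11*x^2 + 34*x - 24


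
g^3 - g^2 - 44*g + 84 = (g - 6)*(g - 2)*(g + 7)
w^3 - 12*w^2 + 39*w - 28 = (w - 7)*(w - 4)*(w - 1)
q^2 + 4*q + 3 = (q + 1)*(q + 3)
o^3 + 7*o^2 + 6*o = o*(o + 1)*(o + 6)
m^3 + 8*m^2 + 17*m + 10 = (m + 1)*(m + 2)*(m + 5)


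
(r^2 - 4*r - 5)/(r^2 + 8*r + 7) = (r - 5)/(r + 7)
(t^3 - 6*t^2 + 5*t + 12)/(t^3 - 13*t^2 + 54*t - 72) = (t + 1)/(t - 6)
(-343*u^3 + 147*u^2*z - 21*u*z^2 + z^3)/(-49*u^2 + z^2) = (49*u^2 - 14*u*z + z^2)/(7*u + z)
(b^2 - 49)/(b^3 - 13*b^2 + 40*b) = (b^2 - 49)/(b*(b^2 - 13*b + 40))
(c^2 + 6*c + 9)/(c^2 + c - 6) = (c + 3)/(c - 2)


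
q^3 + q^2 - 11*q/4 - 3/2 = (q - 3/2)*(q + 1/2)*(q + 2)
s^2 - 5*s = s*(s - 5)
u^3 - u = u*(u - 1)*(u + 1)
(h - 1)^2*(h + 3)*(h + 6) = h^4 + 7*h^3 + h^2 - 27*h + 18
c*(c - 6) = c^2 - 6*c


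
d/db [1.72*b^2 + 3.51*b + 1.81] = 3.44*b + 3.51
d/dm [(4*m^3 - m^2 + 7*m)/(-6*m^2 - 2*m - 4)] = (-6*m^4 - 4*m^3 - m^2 + 2*m - 7)/(9*m^4 + 6*m^3 + 13*m^2 + 4*m + 4)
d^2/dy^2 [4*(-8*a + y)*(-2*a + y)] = 8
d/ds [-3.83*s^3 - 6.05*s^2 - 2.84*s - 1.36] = -11.49*s^2 - 12.1*s - 2.84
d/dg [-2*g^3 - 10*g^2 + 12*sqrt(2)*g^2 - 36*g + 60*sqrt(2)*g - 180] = -6*g^2 - 20*g + 24*sqrt(2)*g - 36 + 60*sqrt(2)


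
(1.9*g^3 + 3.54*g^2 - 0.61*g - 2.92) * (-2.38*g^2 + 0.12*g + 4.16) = -4.522*g^5 - 8.1972*g^4 + 9.7806*g^3 + 21.6028*g^2 - 2.888*g - 12.1472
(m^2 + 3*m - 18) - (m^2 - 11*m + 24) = 14*m - 42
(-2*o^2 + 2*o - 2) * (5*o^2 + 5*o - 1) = -10*o^4 + 2*o^2 - 12*o + 2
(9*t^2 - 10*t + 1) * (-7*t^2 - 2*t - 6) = -63*t^4 + 52*t^3 - 41*t^2 + 58*t - 6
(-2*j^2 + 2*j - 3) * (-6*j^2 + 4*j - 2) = 12*j^4 - 20*j^3 + 30*j^2 - 16*j + 6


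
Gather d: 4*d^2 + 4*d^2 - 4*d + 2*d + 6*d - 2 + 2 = 8*d^2 + 4*d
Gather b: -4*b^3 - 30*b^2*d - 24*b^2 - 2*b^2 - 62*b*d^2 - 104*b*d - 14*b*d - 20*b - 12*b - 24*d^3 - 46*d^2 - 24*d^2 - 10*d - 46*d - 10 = -4*b^3 + b^2*(-30*d - 26) + b*(-62*d^2 - 118*d - 32) - 24*d^3 - 70*d^2 - 56*d - 10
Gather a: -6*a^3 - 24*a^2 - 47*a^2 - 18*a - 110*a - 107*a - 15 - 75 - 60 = -6*a^3 - 71*a^2 - 235*a - 150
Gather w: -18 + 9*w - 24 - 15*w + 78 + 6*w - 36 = 0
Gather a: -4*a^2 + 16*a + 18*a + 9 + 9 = -4*a^2 + 34*a + 18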